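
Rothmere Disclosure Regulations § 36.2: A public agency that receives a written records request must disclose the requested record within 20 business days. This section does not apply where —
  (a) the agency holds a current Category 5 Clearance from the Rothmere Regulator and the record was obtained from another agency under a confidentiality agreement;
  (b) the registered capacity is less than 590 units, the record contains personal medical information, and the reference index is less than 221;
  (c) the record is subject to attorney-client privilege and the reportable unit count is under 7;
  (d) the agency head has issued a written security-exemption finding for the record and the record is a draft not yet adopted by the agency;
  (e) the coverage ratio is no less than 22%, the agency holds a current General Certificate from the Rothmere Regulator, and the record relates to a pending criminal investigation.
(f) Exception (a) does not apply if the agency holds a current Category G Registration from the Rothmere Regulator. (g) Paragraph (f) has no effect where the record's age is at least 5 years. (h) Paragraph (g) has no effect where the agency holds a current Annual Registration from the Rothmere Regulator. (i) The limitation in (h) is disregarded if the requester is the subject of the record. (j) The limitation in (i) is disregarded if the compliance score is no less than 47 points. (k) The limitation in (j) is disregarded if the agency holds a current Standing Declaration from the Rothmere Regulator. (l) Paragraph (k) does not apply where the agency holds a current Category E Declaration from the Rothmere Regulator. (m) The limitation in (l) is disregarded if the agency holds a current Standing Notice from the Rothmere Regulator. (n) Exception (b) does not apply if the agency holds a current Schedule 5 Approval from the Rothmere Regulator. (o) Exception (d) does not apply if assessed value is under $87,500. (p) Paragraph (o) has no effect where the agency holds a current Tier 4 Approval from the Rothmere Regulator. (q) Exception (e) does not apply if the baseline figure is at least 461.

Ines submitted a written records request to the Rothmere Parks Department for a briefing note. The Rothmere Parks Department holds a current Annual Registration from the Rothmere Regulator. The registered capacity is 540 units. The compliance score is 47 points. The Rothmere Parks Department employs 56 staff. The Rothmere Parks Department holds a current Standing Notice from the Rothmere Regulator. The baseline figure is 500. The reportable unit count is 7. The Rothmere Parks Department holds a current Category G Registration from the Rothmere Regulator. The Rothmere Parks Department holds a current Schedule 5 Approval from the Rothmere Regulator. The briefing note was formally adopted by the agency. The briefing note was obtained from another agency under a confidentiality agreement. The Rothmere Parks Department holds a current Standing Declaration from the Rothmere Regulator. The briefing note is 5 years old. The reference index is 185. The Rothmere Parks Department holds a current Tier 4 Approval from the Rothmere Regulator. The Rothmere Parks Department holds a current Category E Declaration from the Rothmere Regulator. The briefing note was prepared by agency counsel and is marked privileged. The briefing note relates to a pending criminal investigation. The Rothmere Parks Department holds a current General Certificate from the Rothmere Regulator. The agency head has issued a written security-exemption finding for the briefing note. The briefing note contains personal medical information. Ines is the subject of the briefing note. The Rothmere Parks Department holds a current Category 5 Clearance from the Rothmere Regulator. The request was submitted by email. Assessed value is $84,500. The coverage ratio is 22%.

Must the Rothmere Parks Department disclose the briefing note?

All of (a)'s requirements are met (a current Category 5 Clearance is held; the briefing note was obtained under a confidentiality agreement). Applying paragraphs (f)–(m): (f) is triggered (a current Category G Registration is held), but is overridden by (g): (g) operates against (f): the record's age is 5 years, meeting the 5 years threshold. (h) is triggered (a current Annual Registration is held), but is itself disapplied by (i): (i) operates — Ines is the subject of the briefing note. (j) would limit (i) — the compliance score is 47 points, meeting the 47 points threshold — but (k) sets (j) aside: (k) is engaged — a current Standing Declaration is held. (l) would limit (k) — a current Category E Declaration is held — but (m) sets (l) aside: (m) is engaged — a current Standing Notice is held. Exception (a) stands.
Exception (b) is satisfied on its face — the registered capacity is 540 units, less than the 590 units limit; the briefing note contains personal medical information; the reference index is 185, less than the 221 limit. But applying paragraph (n): (n) operates — a current Schedule 5 Approval is held. (b) is therefore removed.
Exception (c) does not apply: the reportable unit count is 7, not under 7.
Exception (d) fails — the briefing note has been formally adopted.
Exception (e)'s conditions are all satisfied: the coverage ratio is 22%, meeting the 22% threshold; a current General Certificate is held; the briefing note relates to a pending investigation. But applying paragraph (q): (q) operates — the baseline figure is 500, meeting the 461 threshold. Exception (e) does not apply.

No — exception (a) applies; the Rothmere Parks Department is not required to disclose the briefing note.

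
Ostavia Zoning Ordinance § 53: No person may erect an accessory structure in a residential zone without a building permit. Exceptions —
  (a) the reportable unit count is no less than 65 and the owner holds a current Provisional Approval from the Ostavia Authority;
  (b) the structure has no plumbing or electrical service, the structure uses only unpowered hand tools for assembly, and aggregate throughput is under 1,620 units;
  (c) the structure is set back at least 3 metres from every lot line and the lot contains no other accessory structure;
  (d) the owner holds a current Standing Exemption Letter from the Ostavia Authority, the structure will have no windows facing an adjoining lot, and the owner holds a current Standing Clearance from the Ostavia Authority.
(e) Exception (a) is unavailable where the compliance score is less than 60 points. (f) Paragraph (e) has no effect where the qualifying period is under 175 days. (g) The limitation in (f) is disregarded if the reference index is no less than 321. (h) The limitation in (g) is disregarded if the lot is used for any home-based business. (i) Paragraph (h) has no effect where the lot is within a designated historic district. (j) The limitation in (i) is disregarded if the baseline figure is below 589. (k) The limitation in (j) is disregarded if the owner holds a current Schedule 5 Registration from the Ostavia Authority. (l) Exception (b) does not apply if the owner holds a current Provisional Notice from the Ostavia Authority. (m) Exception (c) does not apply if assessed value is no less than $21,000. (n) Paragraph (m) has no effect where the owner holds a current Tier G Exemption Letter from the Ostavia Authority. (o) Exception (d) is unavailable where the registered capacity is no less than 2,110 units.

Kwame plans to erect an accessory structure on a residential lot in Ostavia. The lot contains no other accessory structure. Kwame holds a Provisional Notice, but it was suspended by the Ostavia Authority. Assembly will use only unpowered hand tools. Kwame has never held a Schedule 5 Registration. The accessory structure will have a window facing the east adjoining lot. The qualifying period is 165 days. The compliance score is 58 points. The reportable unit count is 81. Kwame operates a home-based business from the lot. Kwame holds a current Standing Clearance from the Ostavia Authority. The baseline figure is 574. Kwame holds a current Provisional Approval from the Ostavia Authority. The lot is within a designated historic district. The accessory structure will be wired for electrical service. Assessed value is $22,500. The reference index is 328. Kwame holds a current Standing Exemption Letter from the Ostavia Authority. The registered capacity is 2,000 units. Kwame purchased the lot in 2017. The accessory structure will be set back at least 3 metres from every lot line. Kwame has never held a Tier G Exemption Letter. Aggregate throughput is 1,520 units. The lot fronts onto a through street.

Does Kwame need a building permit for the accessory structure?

Exception (a): the reportable unit count is 81, meeting the 65 threshold; a current Provisional Approval is held — every condition holds. Under paragraphs (e)–(k): (e) would limit (a) — the compliance score is 58 points, less than the 60 points limit — but (f) sets (e) aside: (f) is engaged — the qualifying period is 165 days, under the 175 days limit. (g) would limit (f) — the reference index is 328, meeting the 321 threshold — but (h) sets (g) aside: (h) is engaged — a home-based business operates on the lot. (i) would limit (h) — the lot is in a historic district — but (j) sets (i) aside: (j) applies — the baseline figure is 574, below the 589 limit. (k), which would lift (j), is inapplicable — no current Schedule 5 Registration is held. Exception (a) stands.
Exception (b) fails — electrical service is planned.
Exception (c)'s conditions are all satisfied: the setback is at least 3 m on every side; the lot has no other accessory structure. Turning to paragraphs (m)–(n): (m) is triggered — assessed value is $22,500, meeting the $21,000 threshold. (n), which would lift (m), does not operate here — the Tier G Exemption Letter is not current. (c) is therefore removed.
Exception (d) requires that the structure will have no windows facing an adjoining lot; but a window faces an adjoining lot, so (d) is unavailable.

No — exception (a) applies; Kwame does not need a building permit.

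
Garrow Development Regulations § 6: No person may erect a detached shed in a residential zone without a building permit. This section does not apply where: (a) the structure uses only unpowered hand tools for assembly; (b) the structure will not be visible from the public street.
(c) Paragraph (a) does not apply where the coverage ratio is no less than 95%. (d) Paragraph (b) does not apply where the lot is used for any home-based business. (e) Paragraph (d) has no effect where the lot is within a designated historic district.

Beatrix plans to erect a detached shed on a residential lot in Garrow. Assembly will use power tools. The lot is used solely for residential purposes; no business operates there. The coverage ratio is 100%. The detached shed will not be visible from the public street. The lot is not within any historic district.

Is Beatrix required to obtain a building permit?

No — exception (b) applies; Beatrix does not need a building permit.

Exception (a) requires that the structure uses only unpowered hand tools for assembly; but assembly uses power tools, so (a) is unavailable.
All of (b)'s requirements are met (the structure will not be visible from the street). Considering the limiting provisions: (d), which would limit (b), is not triggered: the lot is solely residential. (b) remains available.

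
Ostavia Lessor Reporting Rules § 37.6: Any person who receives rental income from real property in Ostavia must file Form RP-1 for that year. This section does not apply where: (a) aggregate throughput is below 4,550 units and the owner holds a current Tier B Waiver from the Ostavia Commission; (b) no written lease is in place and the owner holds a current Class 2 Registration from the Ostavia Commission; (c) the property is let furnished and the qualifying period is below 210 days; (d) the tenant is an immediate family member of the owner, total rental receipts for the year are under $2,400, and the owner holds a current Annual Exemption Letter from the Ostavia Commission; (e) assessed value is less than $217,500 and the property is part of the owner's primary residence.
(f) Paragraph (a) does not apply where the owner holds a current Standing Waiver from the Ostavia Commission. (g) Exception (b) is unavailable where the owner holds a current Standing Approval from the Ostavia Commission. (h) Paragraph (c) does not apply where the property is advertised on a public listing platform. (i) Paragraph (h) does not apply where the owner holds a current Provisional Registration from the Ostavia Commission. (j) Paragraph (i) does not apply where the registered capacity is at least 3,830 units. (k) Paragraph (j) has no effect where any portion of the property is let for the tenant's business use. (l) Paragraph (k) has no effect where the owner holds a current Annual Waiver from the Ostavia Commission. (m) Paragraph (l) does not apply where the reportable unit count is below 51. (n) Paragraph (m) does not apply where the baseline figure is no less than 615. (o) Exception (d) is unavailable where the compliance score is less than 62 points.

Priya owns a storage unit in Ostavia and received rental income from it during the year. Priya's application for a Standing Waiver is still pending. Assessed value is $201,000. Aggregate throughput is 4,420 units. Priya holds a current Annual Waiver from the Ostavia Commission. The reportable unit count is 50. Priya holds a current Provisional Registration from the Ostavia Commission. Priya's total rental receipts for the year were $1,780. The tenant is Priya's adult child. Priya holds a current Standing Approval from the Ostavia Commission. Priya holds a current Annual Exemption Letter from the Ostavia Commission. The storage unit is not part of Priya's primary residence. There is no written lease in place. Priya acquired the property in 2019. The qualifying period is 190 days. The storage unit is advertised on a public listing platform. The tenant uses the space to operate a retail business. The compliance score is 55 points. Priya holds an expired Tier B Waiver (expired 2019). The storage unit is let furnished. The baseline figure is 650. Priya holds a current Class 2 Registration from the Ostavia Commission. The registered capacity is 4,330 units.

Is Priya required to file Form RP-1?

Yes — Priya must file Form RP-1.

Exception (a) does not apply: the Tier B Waiver is not current.
All of (b)'s requirements are met (there is no written lease; a current Class 2 Registration is held). But applying paragraph (g): (g) applies — a current Standing Approval is held. So (b) is unavailable.
All of (c)'s requirements are met (the property is let furnished; the qualifying period is 190 days, below the 210 days limit). Turning to paragraphs (h)–(n): (h) operates — the property is publicly advertised. (i) is triggered (a current Provisional Registration is held), but is overridden by (j): (j) is triggered — the registered capacity is 4,330 units, meeting the 3,830 units threshold. (k) would limit (j) — the space is let for business use — but (l) sets (k) aside: (l) operates against (k): a current Annual Waiver is held. (m) is engaged (the reportable unit count is 50, below the 51 limit), but is overridden by (n): (n) operates — the baseline figure is 650, meeting the 615 threshold. (c) is therefore removed.
All of (d)'s requirements are met (the tenant is an immediate family member; total rental receipts for the year are $1,780, under the $2,400 limit; a current Annual Exemption Letter is held). But: (o) operates against (d): the compliance score is 55 points, less than the 62 points limit. (d) is therefore removed.
Exception (e) does not apply: the storage unit is not part of the primary residence.
No exception is made out. Priya falls within the general rule.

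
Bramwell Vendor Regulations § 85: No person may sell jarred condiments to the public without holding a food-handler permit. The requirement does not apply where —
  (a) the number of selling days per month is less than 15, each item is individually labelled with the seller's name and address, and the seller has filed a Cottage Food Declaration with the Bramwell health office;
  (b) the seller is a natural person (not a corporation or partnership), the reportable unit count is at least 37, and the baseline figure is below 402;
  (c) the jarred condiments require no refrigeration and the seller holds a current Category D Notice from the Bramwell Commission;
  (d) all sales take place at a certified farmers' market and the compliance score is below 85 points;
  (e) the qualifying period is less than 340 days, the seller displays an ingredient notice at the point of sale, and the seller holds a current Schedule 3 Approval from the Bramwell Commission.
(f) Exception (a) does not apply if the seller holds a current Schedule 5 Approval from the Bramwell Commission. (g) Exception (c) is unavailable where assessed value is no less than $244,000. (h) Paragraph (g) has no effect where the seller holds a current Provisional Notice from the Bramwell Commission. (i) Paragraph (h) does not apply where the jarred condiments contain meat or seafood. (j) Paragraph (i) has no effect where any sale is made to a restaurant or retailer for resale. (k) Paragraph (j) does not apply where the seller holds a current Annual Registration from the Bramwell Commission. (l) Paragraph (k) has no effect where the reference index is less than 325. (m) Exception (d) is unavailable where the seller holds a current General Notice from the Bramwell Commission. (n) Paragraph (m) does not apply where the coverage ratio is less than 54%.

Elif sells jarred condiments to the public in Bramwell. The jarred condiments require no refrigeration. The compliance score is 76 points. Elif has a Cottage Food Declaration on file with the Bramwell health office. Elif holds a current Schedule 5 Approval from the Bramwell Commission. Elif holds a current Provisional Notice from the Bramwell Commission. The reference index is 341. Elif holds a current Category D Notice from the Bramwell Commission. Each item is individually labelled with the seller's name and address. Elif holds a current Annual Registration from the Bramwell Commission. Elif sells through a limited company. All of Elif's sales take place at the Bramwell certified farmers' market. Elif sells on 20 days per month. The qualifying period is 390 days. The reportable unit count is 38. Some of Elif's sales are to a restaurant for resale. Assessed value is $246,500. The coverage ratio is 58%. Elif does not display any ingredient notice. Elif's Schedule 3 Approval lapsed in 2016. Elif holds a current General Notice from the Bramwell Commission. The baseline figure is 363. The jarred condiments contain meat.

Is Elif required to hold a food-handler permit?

Exception (a) fails — the number of selling days per month is 20, not less than 15.
Exception (b) fails — the seller operates through a limited company.
Exception (c)'s conditions are all satisfied: the jarred condiments are shelf-stable; a current Category D Notice is held. However, paragraphs (g)–(l) must be considered: (g) operates — assessed value is $246,500, meeting the $244,000 threshold. (h) would limit (g) — a current Provisional Notice is held — but (i) sets (h) aside: (i) applies — the jarred condiments contain meat. (j) applies (some sales are to a restaurant for resale), but yields to (k): (k) operates against (j): a current Annual Registration is held. (l), which would lift (k), does not operate here — the reference index is 341, not less than 325. (c) is therefore removed.
Exception (d)'s conditions are all satisfied: all sales are at a certified farmers' market; the compliance score is 76 points, below the 85 points limit. However, paragraphs (m)–(n) must be considered: (m) applies — a current General Notice is held. (n), which would lift (m), is not engaged — the coverage ratio is 58%, not less than 54%. So (d) is unavailable.
Exception (e) fails — the qualifying period is 390 days, not less than 340 days.
No exception applies. The general rule governs.

Yes — Elif must hold a food-handler permit.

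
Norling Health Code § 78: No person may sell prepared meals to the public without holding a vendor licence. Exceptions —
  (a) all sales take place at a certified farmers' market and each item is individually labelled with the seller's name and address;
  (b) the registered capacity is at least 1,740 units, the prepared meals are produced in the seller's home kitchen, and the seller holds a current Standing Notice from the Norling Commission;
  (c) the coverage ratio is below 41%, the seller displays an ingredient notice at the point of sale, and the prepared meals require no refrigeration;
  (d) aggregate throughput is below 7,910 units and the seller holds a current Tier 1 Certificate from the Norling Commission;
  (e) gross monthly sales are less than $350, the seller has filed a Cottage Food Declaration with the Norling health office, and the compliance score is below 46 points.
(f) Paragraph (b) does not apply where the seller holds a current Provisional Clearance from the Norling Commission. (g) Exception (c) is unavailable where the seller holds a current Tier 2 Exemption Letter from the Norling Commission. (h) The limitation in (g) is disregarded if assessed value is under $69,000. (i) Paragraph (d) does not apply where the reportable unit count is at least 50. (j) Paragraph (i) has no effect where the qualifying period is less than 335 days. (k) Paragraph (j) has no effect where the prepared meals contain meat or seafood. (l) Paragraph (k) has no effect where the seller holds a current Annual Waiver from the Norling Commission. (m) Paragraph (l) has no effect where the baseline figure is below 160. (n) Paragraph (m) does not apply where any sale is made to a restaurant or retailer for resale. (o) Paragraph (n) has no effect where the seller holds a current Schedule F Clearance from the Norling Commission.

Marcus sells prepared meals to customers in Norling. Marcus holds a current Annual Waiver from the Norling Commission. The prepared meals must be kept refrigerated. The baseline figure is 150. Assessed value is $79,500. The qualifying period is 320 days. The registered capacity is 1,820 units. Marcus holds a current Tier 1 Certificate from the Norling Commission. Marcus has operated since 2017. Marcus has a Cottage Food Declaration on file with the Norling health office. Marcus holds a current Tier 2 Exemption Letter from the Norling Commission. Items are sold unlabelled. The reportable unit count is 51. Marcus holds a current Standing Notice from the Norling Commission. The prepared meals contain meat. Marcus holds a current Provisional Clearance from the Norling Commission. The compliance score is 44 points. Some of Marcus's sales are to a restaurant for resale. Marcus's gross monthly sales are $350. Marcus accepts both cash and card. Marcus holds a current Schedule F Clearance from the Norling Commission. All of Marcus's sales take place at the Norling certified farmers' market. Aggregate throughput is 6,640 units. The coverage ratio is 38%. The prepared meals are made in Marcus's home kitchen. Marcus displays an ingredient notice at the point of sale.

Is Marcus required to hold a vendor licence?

Exception (a) requires that each item is individually labelled with the seller's name and address; but items are sold unlabelled, so (a) is unavailable.
Exception (b)'s conditions are all satisfied: the registered capacity is 1,820 units, meeting the 1,740 units threshold; the prepared meals are home-kitchen produced; a current Standing Notice is held. But: (f) applies — a current Provisional Clearance is held. Exception (b) does not apply.
Exception (c) fails — the prepared meals require refrigeration.
Exception (d) is satisfied on its face — aggregate throughput is 6,640 units, below the 7,910 units limit; a current Tier 1 Certificate is held. Turning to paragraphs (i)–(o): (i) is engaged — the reportable unit count is 51, meeting the 50 threshold. (j) would limit (i) — the qualifying period is 320 days, less than the 335 days limit — but (k) sets (j) aside: (k) operates — the prepared meals contain meat. (l) is engaged (a current Annual Waiver is held), but is set aside by (m): (m) applies — the baseline figure is 150, below the 160 limit. (n) would limit (m) — some sales are to a restaurant for resale — but (o) sets (n) aside: (o) is triggered — a current Schedule F Clearance is held. (d) is therefore removed.
Exception (e) requires that gross monthly sales are less than $350; but gross monthly sales are $350, not less than $350, so (e) is unavailable.
Every exception is unavailable, so the rule governs.

Yes — Marcus must hold a vendor licence.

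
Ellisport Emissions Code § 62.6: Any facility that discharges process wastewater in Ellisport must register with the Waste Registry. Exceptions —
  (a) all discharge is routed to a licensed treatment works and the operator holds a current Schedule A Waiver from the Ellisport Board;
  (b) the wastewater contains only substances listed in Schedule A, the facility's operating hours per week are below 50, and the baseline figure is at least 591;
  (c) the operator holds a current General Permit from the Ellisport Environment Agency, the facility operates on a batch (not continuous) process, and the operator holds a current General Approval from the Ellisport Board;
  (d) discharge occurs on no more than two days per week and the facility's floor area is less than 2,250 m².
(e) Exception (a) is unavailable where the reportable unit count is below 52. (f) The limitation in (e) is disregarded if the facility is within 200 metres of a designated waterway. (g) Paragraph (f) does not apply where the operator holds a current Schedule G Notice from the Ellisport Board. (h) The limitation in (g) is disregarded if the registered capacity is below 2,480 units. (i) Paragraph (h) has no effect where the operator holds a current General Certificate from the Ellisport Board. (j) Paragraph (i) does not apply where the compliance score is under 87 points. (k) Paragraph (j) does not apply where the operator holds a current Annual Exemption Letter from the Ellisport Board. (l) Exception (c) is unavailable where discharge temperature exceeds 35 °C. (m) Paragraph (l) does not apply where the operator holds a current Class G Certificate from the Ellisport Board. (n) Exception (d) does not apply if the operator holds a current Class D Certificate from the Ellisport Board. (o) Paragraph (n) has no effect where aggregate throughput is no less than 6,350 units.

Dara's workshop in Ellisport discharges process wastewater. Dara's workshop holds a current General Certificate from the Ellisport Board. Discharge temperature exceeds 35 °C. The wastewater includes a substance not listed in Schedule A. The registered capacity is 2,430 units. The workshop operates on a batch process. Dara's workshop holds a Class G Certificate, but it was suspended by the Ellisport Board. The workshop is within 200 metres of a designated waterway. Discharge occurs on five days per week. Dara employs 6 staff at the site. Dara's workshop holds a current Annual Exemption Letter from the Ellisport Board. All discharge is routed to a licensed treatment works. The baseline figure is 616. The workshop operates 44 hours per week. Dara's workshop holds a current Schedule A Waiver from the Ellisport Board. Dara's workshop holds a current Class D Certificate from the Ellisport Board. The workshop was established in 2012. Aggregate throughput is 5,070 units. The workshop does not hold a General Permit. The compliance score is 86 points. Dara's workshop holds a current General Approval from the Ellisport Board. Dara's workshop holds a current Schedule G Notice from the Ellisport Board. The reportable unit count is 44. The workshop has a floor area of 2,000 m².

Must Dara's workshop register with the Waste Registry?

Exception (a) is satisfied on its face — discharge is routed to a licensed treatment works; a current Schedule A Waiver is held. But applying paragraphs (e)–(k): (e) operates against (a): the reportable unit count is 44, below the 52 limit. (f) applies (the workshop is within 200 m of a designated waterway), but is itself disapplied by (g): (g) operates — a current Schedule G Notice is held. (h) would limit (g) — the registered capacity is 2,430 units, below the 2,480 units limit — but (i) sets (h) aside: (i) operates against (h): a current General Certificate is held. (j) is engaged (the compliance score is 86 points, under the 87 points limit), but is displaced by (k): (k) applies — a current Annual Exemption Letter is held. Exception (a) does not apply.
Exception (b) fails — the wastewater includes a non-Schedule-A substance.
Exception (c) fails — no General Permit is held.
Exception (d) fails — discharge occurs on five days per week.
None of the exceptions is available; § 62.6 applies in full.

Yes — Dara's workshop must register with the Waste Registry.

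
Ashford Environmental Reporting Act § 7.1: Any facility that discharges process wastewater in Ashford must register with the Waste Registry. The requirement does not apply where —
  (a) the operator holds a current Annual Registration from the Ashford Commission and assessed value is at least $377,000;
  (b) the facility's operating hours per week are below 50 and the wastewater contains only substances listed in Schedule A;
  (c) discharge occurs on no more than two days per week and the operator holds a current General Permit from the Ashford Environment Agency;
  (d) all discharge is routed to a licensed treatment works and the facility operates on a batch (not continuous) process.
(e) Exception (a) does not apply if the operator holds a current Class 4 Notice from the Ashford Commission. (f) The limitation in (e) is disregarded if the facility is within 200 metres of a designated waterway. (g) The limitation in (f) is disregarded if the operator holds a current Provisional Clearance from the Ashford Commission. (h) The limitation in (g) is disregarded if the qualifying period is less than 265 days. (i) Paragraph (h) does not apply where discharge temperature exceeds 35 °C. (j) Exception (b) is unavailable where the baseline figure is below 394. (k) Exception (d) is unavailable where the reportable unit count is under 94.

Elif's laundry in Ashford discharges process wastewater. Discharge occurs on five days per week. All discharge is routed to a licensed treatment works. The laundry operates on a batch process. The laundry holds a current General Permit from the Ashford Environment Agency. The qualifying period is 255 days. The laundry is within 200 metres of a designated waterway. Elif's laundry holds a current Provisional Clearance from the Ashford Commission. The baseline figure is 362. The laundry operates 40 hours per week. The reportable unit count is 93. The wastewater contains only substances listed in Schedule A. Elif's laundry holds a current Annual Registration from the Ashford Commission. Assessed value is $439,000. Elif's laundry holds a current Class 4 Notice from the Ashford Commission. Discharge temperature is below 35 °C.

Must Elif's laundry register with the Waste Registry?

Exception (a): a current Annual Registration is held; assessed value is $439,000, meeting the $377,000 threshold — every condition holds. Applying paragraphs (e)–(i): (e) is triggered (a current Class 4 Notice is held), but is displaced by (f): (f) operates against (e): the laundry is within 200 m of a designated waterway. (g) operates (a current Provisional Clearance is held), but is itself disapplied by (h): (h) is engaged — the qualifying period is 255 days, less than the 265 days limit. (i) is not triggered (discharge temperature is below 35 °C), so (h) stands. (a) remains available.
All of (b)'s requirements are met (the facility's operating hours per week are 40, below the 50 limit; the wastewater is Schedule-A-only). But applying paragraph (j): (j) is triggered — the baseline figure is 362, below the 394 limit. Exception (b) does not apply.
Exception (c) requires that discharge occurs on no more than two days per week; but discharge occurs on five days per week, so (c) is unavailable.
Exception (d)'s conditions are all satisfied: discharge is routed to a licensed treatment works; the facility operates on a batch process. But applying paragraph (k): (k) applies — the reportable unit count is 93, under the 94 limit. (d) is therefore removed.

No — exception (a) applies; Elif's laundry is not required to register with the Waste Registry.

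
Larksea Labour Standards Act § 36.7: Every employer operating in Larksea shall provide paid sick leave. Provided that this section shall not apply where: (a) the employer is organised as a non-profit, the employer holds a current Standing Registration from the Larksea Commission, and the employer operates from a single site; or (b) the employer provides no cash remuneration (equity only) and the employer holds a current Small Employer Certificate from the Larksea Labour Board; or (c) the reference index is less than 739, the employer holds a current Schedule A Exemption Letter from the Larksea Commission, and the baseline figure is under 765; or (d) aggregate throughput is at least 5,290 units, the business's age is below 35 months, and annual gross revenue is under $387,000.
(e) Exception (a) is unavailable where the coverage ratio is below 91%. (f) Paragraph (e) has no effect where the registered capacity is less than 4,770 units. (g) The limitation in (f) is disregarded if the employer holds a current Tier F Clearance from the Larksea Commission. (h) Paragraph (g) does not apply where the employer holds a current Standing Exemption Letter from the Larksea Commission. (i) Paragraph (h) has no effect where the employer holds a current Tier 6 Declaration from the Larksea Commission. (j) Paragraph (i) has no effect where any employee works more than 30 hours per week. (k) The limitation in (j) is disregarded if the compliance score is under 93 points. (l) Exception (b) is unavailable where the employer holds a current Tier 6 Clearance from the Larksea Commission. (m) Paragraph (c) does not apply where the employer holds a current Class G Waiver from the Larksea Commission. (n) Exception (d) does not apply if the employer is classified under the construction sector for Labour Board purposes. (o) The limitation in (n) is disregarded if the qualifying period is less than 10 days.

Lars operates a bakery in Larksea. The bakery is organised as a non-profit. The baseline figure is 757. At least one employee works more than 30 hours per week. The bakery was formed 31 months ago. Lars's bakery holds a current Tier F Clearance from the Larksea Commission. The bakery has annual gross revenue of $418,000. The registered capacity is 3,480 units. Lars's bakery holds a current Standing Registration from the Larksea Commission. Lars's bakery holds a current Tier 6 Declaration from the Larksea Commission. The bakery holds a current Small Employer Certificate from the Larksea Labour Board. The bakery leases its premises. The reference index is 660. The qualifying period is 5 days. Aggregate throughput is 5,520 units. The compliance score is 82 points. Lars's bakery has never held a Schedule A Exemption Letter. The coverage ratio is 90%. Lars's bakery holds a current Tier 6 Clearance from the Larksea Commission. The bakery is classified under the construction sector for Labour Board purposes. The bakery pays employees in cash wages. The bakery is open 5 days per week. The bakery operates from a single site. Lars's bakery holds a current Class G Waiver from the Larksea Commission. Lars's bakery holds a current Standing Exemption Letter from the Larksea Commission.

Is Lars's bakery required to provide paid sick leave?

Exception (a): the employer is a non-profit; a current Standing Registration is held; the employer operates from a single site — every condition holds. Turning to paragraphs (e)–(k): (e) operates against (a): the coverage ratio is 90%, below the 91% limit. (f) applies (the registered capacity is 3,480 units, less than the 4,770 units limit), but is displaced by (g): (g) operates against (f): a current Tier F Clearance is held. (h) is engaged (a current Standing Exemption Letter is held), but is set aside by (i): (i) operates — a current Tier 6 Declaration is held. (j) would limit (i) — at least one employee exceeds 30 hours/week — but (k) sets (j) aside: (k) operates against (j): the compliance score is 82 points, under the 93 points limit. Exception (a) does not apply.
Exception (b) does not apply: employees are paid cash wages.
Exception (c) fails — the Schedule A Exemption Letter is not current.
Exception (d) requires that annual gross revenue is under $387,000; but annual gross revenue is $418,000, not under $387,000, so (d) is unavailable.
No exception applies. The general rule governs.

Yes — Lars's bakery must provide paid sick leave.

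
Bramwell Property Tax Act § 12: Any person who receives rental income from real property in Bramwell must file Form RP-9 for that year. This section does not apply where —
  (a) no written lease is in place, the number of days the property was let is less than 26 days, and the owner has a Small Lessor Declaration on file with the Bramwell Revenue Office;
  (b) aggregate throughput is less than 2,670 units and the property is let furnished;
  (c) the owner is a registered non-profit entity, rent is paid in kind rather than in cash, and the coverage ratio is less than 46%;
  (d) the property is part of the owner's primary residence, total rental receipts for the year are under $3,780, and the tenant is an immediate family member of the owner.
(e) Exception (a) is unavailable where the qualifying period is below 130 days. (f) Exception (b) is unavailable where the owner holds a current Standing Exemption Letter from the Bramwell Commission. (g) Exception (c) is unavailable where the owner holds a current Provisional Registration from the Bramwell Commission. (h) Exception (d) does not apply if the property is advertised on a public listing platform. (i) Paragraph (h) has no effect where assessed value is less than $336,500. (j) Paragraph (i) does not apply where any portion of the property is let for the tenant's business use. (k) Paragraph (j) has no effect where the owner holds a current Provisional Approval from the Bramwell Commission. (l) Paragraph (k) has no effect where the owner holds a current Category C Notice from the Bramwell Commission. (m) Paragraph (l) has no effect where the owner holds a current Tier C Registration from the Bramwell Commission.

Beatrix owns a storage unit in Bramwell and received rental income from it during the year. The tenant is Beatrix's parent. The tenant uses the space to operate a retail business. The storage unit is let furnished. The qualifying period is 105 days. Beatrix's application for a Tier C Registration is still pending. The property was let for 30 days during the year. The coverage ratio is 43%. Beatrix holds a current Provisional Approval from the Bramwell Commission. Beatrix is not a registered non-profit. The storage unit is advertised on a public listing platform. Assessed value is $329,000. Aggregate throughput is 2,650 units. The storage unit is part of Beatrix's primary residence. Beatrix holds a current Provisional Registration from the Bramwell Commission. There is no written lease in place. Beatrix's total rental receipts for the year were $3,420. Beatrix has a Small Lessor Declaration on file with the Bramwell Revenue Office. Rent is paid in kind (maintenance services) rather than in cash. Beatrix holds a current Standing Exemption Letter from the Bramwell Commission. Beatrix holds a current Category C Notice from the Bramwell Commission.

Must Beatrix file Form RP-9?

Yes — Beatrix must file Form RP-9.

Exception (a) fails — the number of days the property was let is 30 days, not less than 26 days.
All of (b)'s requirements are met (aggregate throughput is 2,650 units, less than the 2,670 units limit; the property is let furnished). But: (f) operates against (b): a current Standing Exemption Letter is held. So (b) is unavailable.
Exception (c) fails — Beatrix is not a registered non-profit.
All of (d)'s requirements are met (the storage unit is part of the primary residence; total rental receipts for the year are $3,420, under the $3,780 limit; the tenant is an immediate family member). But: (h) operates — the property is publicly advertised. (i) would limit (h) — assessed value is $329,000, less than the $336,500 limit — but (j) sets (i) aside: (j) operates against (i): the space is let for business use. (k) is triggered (a current Provisional Approval is held), but is set aside by (l): (l) is triggered — a current Category C Notice is held. (m), which would lift (l), does not operate here — no current Tier C Registration is held. (d) is therefore removed.
None of the exceptions is available; § 12 applies in full.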